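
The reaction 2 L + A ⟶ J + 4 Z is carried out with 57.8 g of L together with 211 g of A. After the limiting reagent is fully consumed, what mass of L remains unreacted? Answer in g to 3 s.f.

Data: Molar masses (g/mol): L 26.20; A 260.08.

n(L) = 57.80 / 26.20 = 2.206 mol
n(A) = 211.0 / 260.08 = 0.8113 mol
n/ν for L = 2.206/2 = 1.103
n/ν for A = 0.8113/1 = 0.8113
Smallest n/ν is A → limiting reagent.
L consumed = (2/1) × 0.8113 = 1.623 mol
L remaining = 2.206 − 1.623 = 0.5830 mol
mass = 0.5830 × 26.20 = 15.27 g

15.3 g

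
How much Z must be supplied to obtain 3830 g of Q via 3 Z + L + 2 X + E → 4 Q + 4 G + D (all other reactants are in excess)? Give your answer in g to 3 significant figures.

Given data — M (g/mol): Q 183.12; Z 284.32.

4460 g

n(Q) = 3830 / 183.12 = 20.92 mol
n(Z) = (3/4) × 20.92 = 15.69 mol
mass = 15.69 × 284.32 = 4461 g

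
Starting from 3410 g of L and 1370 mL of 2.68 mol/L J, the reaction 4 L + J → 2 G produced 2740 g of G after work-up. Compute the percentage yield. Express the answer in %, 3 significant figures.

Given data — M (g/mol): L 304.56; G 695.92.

70.3 %

n(L) = 3410 / 304.56 = 11.20 mol
n(J) = 2.68 × 1370/1000 = 3.672 mol
n/ν for L = 11.20/4 = 2.800
n/ν for J = 3.672/1 = 3.672
Smallest n/ν is L → limiting reagent.
theoretical n(G) = (2/4) × 11.20 = 5.600 mol → 3897 g
% yield = 2740 / 3897 × 100 = 70.31 %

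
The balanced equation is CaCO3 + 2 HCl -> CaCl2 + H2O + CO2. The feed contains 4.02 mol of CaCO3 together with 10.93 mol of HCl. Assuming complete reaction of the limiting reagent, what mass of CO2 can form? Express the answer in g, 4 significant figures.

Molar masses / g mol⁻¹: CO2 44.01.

n(CaCO3) = 4.020 mol
n(HCl) = 10.93 mol
n/ν for CaCO3 = 4.020/1 = 4.020
n/ν for HCl = 10.93/2 = 5.465
Smallest n/ν is CaCO3 → limiting reagent.
n(CO2) = (1/1) × 4.020 = 4.020 mol
mass = 4.020 × 44.01 = 176.9 g

176.9 g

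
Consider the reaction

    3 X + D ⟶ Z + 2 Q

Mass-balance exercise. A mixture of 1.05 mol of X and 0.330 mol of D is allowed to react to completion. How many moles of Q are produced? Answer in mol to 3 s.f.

0.660 mol

n(X) = 1.050 mol
n(D) = 0.3300 mol
n/ν → X: 0.3500, D: 0.3300; D is limiting.
n(Q) = (2/1) × 0.3300 = 0.6600 mol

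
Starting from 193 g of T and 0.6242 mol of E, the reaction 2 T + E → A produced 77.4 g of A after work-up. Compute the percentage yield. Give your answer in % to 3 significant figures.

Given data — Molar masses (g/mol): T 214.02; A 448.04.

n(T) = 193.0 / 214.02 = 0.9018 mol
n(E) = 0.6242 mol
n/ν for T = 0.9018/2 = 0.4509
n/ν for E = 0.6242/1 = 0.6242
Smallest n/ν is T → limiting reagent.
theoretical n(A) = (1/2) × 0.9018 = 0.4509 mol → 202.0 g
% yield = 77.4 / 202.0 × 100 = 38.32 %

38.3 %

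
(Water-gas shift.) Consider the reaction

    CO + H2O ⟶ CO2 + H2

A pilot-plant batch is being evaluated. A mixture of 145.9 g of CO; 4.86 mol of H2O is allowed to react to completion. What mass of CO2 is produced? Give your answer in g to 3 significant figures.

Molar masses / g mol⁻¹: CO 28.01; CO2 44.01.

214 g

n(CO) = 145.9 / 28.01 = 5.209 mol
n(H2O) = 4.860 mol
n/ν for CO = 5.209/1 = 5.209
n/ν for H2O = 4.860/1 = 4.860
Smallest n/ν is H2O → limiting reagent.
n(CO2) = (1/1) × 4.860 = 4.860 mol
mass = 4.860 × 44.01 = 213.9 g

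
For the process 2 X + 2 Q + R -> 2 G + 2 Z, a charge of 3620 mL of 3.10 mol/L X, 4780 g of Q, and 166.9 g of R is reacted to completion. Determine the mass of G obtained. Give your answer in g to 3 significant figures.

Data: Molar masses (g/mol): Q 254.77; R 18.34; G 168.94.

n(X) = 3.10 × 3620/1000 = 11.22 mol
n(Q) = 4780 / 254.77 = 18.76 mol
n(R) = 166.9 / 18.34 = 9.100 mol
n/ν → X: 5.610, Q: 9.380, R: 9.100; X is limiting.
n(G) = (2/2) × 11.22 = 11.22 mol
mass = 11.22 × 168.94 = 1896 g

1900 g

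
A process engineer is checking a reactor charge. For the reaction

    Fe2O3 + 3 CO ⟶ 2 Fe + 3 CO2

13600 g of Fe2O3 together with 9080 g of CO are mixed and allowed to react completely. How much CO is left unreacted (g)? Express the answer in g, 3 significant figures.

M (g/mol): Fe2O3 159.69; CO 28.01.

1920 g

n(Fe2O3) = 13600 / 159.69 = 85.17 mol
n(CO) = 9080 / 28.01 = 324.2 mol
n/ν for Fe2O3 = 85.17/1 = 85.17
n/ν for CO = 324.2/3 = 108.1
Smallest n/ν is Fe2O3 → limiting reagent.
CO consumed = (3/1) × 85.17 = 255.5 mol
CO remaining = 324.2 − 255.5 = 68.70 mol
mass = 68.70 × 28.01 = 1924 g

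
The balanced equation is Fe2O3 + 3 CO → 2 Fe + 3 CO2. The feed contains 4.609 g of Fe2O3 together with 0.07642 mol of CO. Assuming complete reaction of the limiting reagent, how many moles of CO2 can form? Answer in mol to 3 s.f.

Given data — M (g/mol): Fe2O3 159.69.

0.0764 mol

n(Fe2O3) = 4.609 / 159.69 = 0.02886 mol
n(CO) = 0.07642 mol
n/ν → Fe2O3: 0.02886, CO: 0.02547; CO is limiting.
n(CO2) = (3/3) × 0.07642 = 0.07642 mol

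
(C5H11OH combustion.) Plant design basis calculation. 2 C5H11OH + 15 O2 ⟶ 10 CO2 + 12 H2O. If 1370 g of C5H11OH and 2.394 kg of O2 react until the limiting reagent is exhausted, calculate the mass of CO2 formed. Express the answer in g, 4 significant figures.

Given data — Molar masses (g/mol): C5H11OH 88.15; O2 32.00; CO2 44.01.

n(C5H11OH) = 1370 / 88.15 = 15.54 mol
n(O2) = 2.394×1000 / 32.00 = 74.81 mol
n/ν for C5H11OH = 15.54/2 = 7.770
n/ν for O2 = 74.81/15 = 4.987
Smallest n/ν is O2 → limiting reagent.
n(CO2) = (10/15) × 74.81 = 49.87 mol
mass = 49.87 × 44.01 = 2195 g

2195 g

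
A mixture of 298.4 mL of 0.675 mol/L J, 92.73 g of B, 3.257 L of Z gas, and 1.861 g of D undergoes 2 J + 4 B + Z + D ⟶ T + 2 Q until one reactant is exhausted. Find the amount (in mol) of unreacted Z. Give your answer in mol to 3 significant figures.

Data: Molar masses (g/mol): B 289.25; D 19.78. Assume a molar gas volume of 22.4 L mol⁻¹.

0.0653 mol

n(J) = 0.675 × 298.4/1000 = 0.2014 mol
n(B) = 92.73 / 289.25 = 0.3206 mol
n(Z) = 3.257 / 22.4 = 0.1454 mol
n(D) = 1.861 / 19.78 = 0.09408 mol
n/ν for J = 0.2014/2 = 0.1007
n/ν for B = 0.3206/4 = 0.08015
n/ν for Z = 0.1454/1 = 0.1454
n/ν for D = 0.09408/1 = 0.09408
Smallest n/ν is B → limiting reagent.
Z consumed = (1/4) × 0.3206 = 0.08015 mol
Z remaining = 0.1454 − 0.08015 = 0.06525 mol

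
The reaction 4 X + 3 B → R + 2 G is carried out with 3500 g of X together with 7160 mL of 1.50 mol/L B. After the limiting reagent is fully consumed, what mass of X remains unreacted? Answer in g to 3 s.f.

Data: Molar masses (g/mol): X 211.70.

n(X) = 3500 / 211.70 = 16.53 mol
n(B) = 1.50 × 7160/1000 = 10.74 mol
n/ν for X = 16.53/4 = 4.133
n/ν for B = 10.74/3 = 3.580
Smallest n/ν is B → limiting reagent.
X consumed = (4/3) × 10.74 = 14.32 mol
X remaining = 16.53 − 14.32 = 2.210 mol
mass = 2.210 × 211.70 = 467.9 g

468 g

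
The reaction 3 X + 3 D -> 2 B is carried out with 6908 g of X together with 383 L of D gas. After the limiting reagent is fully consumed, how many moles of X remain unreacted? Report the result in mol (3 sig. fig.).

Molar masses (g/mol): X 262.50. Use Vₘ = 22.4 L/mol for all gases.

n(X) = 6908 / 262.50 = 26.32 mol
n(D) = 383.0 / 22.4 = 17.10 mol
n/ν → X: 8.773, D: 5.700; D is limiting.
X consumed = (3/3) × 17.10 = 17.10 mol
X remaining = 26.32 − 17.10 = 9.220 mol

9.22 mol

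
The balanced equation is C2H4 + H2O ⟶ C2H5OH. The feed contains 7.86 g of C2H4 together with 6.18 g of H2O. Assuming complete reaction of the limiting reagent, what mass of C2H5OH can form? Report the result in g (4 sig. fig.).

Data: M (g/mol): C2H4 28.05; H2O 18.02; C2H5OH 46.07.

n(C2H4) = 7.860 / 28.05 = 0.2802 mol
n(H2O) = 6.180 / 18.02 = 0.3430 mol
n/ν → C2H4: 0.2802, H2O: 0.3430; C2H4 is limiting.
n(C2H5OH) = (1/1) × 0.2802 = 0.2802 mol
mass = 0.2802 × 46.07 = 12.91 g

12.91 g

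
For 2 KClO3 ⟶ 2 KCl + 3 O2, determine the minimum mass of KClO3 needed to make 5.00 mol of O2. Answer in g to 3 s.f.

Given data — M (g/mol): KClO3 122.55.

n(O2) = 5.000 mol
n(KClO3) = (2/3) × 5.000 = 3.333 mol
mass = 3.333 × 122.55 = 408.5 g

409 g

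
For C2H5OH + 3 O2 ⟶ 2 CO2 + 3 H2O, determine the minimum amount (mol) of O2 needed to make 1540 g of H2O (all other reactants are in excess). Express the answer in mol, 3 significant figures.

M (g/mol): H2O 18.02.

n(H2O) = 1540 / 18.02 = 85.46 mol
n(O2) = (3/3) × 85.46 = 85.46 mol

85.5 mol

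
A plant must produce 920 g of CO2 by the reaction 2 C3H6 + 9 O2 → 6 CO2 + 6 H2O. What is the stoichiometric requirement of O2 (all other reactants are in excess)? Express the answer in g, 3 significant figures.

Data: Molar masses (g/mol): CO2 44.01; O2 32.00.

1000 g

n(CO2) = 920 / 44.01 = 20.90 mol
n(O2) = (9/6) × 20.90 = 31.35 mol
mass = 31.35 × 32.00 = 1003 g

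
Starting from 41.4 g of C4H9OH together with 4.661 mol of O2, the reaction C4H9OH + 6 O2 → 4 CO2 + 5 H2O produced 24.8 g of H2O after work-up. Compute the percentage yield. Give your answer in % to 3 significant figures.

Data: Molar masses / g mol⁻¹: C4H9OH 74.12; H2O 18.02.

n(C4H9OH) = 41.40 / 74.12 = 0.5586 mol
n(O2) = 4.661 mol
n/ν for C4H9OH = 0.5586/1 = 0.5586
n/ν for O2 = 4.661/6 = 0.7768
Smallest n/ν is C4H9OH → limiting reagent.
theoretical n(H2O) = (5/1) × 0.5586 = 2.793 mol → 50.33 g
% yield = 24.8 / 50.33 × 100 = 49.27 %

49.3 %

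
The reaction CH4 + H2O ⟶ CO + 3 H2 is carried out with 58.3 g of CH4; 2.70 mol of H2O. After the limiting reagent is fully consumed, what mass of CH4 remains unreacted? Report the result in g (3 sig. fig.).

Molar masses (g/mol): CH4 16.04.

n(CH4) = 58.30 / 16.04 = 3.635 mol
n(H2O) = 2.700 mol
n/ν → CH4: 3.635, H2O: 2.700; H2O is limiting.
CH4 consumed = (1/1) × 2.700 = 2.700 mol
CH4 remaining = 3.635 − 2.700 = 0.9350 mol
mass = 0.9350 × 16.04 = 15.00 g

15.0 g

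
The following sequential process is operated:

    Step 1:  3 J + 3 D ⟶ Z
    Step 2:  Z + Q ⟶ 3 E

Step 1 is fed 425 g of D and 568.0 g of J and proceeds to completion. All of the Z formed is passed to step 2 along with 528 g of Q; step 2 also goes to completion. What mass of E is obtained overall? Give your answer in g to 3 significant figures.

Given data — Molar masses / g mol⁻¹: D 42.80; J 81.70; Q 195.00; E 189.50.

Step 1:
n(D) = 425.0 / 42.80 = 9.930 mol
n(J) = 568.0 / 81.70 = 6.952 mol
n/ν → D: 3.310, J: 2.317; J is limiting.
n(Z) produced = (1/3) × 6.952 = 2.317 mol
Step 2:
n(Z) available = 2.317 mol
n(Q) = 528.0 / 195.00 = 2.708 mol
n/ν → Z: 2.317, Q: 2.708; Z is limiting.
n(E) = (3/1) × 2.317 = 6.951 mol
mass = 6.951 × 189.50 = 1317 g

1320 g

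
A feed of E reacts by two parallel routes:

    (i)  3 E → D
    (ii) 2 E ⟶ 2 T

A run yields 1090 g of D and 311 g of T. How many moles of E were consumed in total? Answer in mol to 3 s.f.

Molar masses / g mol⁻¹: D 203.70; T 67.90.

n(D) = 1090 / 203.70 = 5.351 mol
n(T) = 311 / 67.90 = 4.580 mol
n(E) via (i) = (3/1)×5.351 = 16.05 mol
n(E) via (ii) = (2/2)×4.580 = 4.580 mol
total n(E) = 16.05 + 4.580 = 20.63 mol

20.6 mol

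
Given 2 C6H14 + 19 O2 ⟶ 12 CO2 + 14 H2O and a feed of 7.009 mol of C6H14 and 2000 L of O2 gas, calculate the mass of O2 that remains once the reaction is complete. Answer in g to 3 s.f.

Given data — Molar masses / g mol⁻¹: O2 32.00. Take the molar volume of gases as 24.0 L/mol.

536 g

n(C6H14) = 7.009 mol
n(O2) = 2000 / 24.0 = 83.33 mol
n/ν for C6H14 = 7.009/2 = 3.505
n/ν for O2 = 83.33/19 = 4.386
Smallest n/ν is C6H14 → limiting reagent.
O2 consumed = (19/2) × 7.009 = 66.59 mol
O2 remaining = 83.33 − 66.59 = 16.74 mol
mass = 16.74 × 32.00 = 535.7 g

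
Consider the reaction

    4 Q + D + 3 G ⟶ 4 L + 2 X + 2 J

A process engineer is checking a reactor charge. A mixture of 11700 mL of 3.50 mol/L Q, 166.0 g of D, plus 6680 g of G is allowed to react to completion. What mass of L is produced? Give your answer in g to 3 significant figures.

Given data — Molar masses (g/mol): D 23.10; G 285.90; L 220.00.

6320 g

n(Q) = 3.50 × 11700/1000 = 40.95 mol
n(D) = 166.0 / 23.10 = 7.186 mol
n(G) = 6680 / 285.90 = 23.36 mol
n/ν for Q = 40.95/4 = 10.24
n/ν for D = 7.186/1 = 7.186
n/ν for G = 23.36/3 = 7.787
Smallest n/ν is D → limiting reagent.
n(L) = (4/1) × 7.186 = 28.74 mol
mass = 28.74 × 220.00 = 6323 g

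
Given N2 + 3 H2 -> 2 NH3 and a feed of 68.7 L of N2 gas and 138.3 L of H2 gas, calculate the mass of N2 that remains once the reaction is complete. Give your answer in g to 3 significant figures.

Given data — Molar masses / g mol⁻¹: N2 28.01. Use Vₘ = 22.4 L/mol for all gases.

28.3 g

n(N2) = 68.70 / 22.4 = 3.067 mol
n(H2) = 138.3 / 22.4 = 6.174 mol
n/ν → N2: 3.067, H2: 2.058; H2 is limiting.
N2 consumed = (1/3) × 6.174 = 2.058 mol
N2 remaining = 3.067 − 2.058 = 1.009 mol
mass = 1.009 × 28.01 = 28.26 g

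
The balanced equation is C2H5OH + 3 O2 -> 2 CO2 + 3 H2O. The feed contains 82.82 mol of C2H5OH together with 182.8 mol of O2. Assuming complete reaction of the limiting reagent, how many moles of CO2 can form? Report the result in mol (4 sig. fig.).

n(C2H5OH) = 82.82 mol
n(O2) = 182.8 mol
n/ν for C2H5OH = 82.82/1 = 82.82
n/ν for O2 = 182.8/3 = 60.93
Smallest n/ν is O2 → limiting reagent.
n(CO2) = (2/3) × 182.8 = 121.9 mol

121.9 mol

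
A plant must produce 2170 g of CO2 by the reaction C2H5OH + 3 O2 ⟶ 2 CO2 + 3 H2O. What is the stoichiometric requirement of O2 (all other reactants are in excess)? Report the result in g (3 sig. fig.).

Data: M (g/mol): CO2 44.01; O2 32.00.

n(CO2) = 2170 / 44.01 = 49.31 mol
n(O2) = (3/2) × 49.31 = 73.97 mol
mass = 73.97 × 32.00 = 2367 g

2370 g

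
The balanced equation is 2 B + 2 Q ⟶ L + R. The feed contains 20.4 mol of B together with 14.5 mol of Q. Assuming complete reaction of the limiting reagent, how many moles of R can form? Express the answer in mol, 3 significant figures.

n(B) = 20.40 mol
n(Q) = 14.50 mol
n/ν for B = 20.40/2 = 10.20
n/ν for Q = 14.50/2 = 7.250
Smallest n/ν is Q → limiting reagent.
n(R) = (1/2) × 14.50 = 7.250 mol

7.25 mol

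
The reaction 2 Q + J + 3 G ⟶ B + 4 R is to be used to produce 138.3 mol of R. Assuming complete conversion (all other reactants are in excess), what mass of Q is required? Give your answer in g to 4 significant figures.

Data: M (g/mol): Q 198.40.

n(R) = 138.3 mol
n(Q) = (2/4) × 138.3 = 69.15 mol
mass = 69.15 × 198.40 = 13720 g

13720 g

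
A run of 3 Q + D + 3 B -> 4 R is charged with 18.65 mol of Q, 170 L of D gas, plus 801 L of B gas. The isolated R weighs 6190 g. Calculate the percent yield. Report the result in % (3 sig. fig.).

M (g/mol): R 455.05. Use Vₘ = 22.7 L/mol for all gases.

54.7 %

n(Q) = 18.65 mol
n(D) = 170.0 / 22.7 = 7.489 mol
n(B) = 801.0 / 22.7 = 35.29 mol
n/ν for Q = 18.65/3 = 6.217
n/ν for D = 7.489/1 = 7.489
n/ν for B = 35.29/3 = 11.76
Smallest n/ν is Q → limiting reagent.
theoretical n(R) = (4/3) × 18.65 = 24.87 mol → 11320 g
% yield = 6190 / 11320 × 100 = 54.68 %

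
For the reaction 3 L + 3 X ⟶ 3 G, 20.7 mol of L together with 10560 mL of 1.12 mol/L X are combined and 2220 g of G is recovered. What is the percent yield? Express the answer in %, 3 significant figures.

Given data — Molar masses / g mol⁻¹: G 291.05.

64.5 %

n(L) = 20.70 mol
n(X) = 1.12 × 10560/1000 = 11.83 mol
n/ν for L = 20.70/3 = 6.900
n/ν for X = 11.83/3 = 3.943
Smallest n/ν is X → limiting reagent.
theoretical n(G) = (3/3) × 11.83 = 11.83 mol → 3443 g
% yield = 2220 / 3443 × 100 = 64.48 %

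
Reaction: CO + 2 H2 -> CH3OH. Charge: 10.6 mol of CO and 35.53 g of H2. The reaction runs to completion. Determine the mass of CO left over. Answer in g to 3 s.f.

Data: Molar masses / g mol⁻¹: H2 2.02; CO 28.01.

n(CO) = 10.60 mol
n(H2) = 35.53 / 2.02 = 17.59 mol
n/ν → CO: 10.60, H2: 8.795; H2 is limiting.
CO consumed = (1/2) × 17.59 = 8.795 mol
CO remaining = 10.60 − 8.795 = 1.805 mol
mass = 1.805 × 28.01 = 50.56 g

50.6 g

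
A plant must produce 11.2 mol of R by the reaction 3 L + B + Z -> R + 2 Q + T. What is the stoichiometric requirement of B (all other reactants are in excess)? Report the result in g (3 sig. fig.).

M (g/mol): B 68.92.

772 g

n(R) = 11.20 mol
n(B) = (1/1) × 11.20 = 11.20 mol
mass = 11.20 × 68.92 = 771.9 g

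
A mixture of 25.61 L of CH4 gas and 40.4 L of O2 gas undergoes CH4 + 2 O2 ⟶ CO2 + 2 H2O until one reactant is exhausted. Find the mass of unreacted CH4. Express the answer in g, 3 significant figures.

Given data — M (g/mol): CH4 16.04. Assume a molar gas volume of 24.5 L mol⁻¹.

n(CH4) = 25.61 / 24.5 = 1.045 mol
n(O2) = 40.40 / 24.5 = 1.649 mol
n/ν → CH4: 1.045, O2: 0.8245; O2 is limiting.
CH4 consumed = (1/2) × 1.649 = 0.8245 mol
CH4 remaining = 1.045 − 0.8245 = 0.2205 mol
mass = 0.2205 × 16.04 = 3.537 g

3.54 g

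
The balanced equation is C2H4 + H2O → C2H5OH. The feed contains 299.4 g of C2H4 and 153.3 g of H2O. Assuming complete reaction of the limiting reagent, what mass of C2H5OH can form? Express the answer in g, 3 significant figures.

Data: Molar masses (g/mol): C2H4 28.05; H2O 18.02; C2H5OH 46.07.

392 g

n(C2H4) = 299.4 / 28.05 = 10.67 mol
n(H2O) = 153.3 / 18.02 = 8.507 mol
n/ν for C2H4 = 10.67/1 = 10.67
n/ν for H2O = 8.507/1 = 8.507
Smallest n/ν is H2O → limiting reagent.
n(C2H5OH) = (1/1) × 8.507 = 8.507 mol
mass = 8.507 × 46.07 = 391.9 g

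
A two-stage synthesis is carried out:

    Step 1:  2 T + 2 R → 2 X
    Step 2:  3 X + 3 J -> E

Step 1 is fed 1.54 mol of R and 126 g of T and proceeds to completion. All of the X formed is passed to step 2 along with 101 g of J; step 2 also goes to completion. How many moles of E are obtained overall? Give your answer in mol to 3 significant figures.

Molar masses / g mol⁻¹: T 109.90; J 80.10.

0.382 mol

Step 1:
n(R) = 1.540 mol
n(T) = 126.0 / 109.90 = 1.146 mol
n/ν → R: 0.7700, T: 0.5730; T is limiting.
n(X) produced = (2/2) × 1.146 = 1.146 mol
Step 2:
n(X) available = 1.146 mol
n(J) = 101.0 / 80.10 = 1.261 mol
n/ν → X: 0.3820, J: 0.4203; X is limiting.
n(E) = (1/3) × 1.146 = 0.3820 mol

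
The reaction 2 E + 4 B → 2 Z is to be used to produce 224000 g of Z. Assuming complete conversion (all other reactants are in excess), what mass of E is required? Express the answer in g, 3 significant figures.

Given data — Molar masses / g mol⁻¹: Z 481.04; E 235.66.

n(Z) = 224000 / 481.04 = 465.7 mol
n(E) = (2/2) × 465.7 = 465.7 mol
mass = 465.7 × 235.66 = 109700 g

110000 g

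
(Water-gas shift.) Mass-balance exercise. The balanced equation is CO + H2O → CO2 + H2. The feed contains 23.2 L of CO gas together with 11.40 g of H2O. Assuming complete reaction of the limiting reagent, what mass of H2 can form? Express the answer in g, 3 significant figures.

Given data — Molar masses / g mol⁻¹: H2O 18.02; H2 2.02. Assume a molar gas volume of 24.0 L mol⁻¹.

1.28 g

n(CO) = 23.20 / 24.0 = 0.9667 mol
n(H2O) = 11.40 / 18.02 = 0.6326 mol
n/ν → CO: 0.9667, H2O: 0.6326; H2O is limiting.
n(H2) = (1/1) × 0.6326 = 0.6326 mol
mass = 0.6326 × 2.02 = 1.278 g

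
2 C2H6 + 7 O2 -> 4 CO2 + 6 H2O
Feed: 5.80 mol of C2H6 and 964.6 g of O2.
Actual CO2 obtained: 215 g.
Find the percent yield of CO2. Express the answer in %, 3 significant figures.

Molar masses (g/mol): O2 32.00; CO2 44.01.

42.1 %

n(C2H6) = 5.800 mol
n(O2) = 964.6 / 32.00 = 30.14 mol
n/ν for C2H6 = 5.800/2 = 2.900
n/ν for O2 = 30.14/7 = 4.306
Smallest n/ν is C2H6 → limiting reagent.
theoretical n(CO2) = (4/2) × 5.800 = 11.60 mol → 510.5 g
% yield = 215 / 510.5 × 100 = 42.12 %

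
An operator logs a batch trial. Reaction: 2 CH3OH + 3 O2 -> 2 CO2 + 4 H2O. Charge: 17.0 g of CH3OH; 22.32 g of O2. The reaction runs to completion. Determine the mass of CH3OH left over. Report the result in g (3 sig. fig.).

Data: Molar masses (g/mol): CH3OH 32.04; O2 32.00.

n(CH3OH) = 17.00 / 32.04 = 0.5306 mol
n(O2) = 22.32 / 32.00 = 0.6975 mol
n/ν for CH3OH = 0.5306/2 = 0.2653
n/ν for O2 = 0.6975/3 = 0.2325
Smallest n/ν is O2 → limiting reagent.
CH3OH consumed = (2/3) × 0.6975 = 0.4650 mol
CH3OH remaining = 0.5306 − 0.4650 = 0.06560 mol
mass = 0.06560 × 32.04 = 2.102 g

2.10 g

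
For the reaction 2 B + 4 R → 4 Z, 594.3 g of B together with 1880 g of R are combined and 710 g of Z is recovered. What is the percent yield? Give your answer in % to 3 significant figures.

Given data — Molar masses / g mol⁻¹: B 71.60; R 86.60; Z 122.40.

n(B) = 594.3 / 71.60 = 8.300 mol
n(R) = 1880 / 86.60 = 21.71 mol
n/ν for B = 8.300/2 = 4.150
n/ν for R = 21.71/4 = 5.428
Smallest n/ν is B → limiting reagent.
theoretical n(Z) = (4/2) × 8.300 = 16.60 mol → 2032 g
% yield = 710 / 2032 × 100 = 34.94 %

34.9 %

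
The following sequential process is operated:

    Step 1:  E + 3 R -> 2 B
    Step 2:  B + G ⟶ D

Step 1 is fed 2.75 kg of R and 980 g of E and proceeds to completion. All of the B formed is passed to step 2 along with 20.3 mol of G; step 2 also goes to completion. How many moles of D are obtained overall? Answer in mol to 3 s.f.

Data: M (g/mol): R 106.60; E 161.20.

Step 1:
n(R) = 2.750×1000 / 106.60 = 25.80 mol
n(E) = 980.0 / 161.20 = 6.079 mol
n/ν → R: 8.600, E: 6.079; E is limiting.
n(B) produced = (2/1) × 6.079 = 12.16 mol
Step 2:
n(B) available = 12.16 mol
n(G) = 20.30 mol
n/ν → B: 12.16, G: 20.30; B is limiting.
n(D) = (1/1) × 12.16 = 12.16 mol

12.2 mol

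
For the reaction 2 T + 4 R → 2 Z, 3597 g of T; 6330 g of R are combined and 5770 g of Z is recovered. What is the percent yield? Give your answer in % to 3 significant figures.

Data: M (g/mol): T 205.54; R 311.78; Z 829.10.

68.6 %

n(T) = 3597 / 205.54 = 17.50 mol
n(R) = 6330 / 311.78 = 20.30 mol
n/ν for T = 17.50/2 = 8.750
n/ν for R = 20.30/4 = 5.075
Smallest n/ν is R → limiting reagent.
theoretical n(Z) = (2/4) × 20.30 = 10.15 mol → 8415 g
% yield = 5770 / 8415 × 100 = 68.57 %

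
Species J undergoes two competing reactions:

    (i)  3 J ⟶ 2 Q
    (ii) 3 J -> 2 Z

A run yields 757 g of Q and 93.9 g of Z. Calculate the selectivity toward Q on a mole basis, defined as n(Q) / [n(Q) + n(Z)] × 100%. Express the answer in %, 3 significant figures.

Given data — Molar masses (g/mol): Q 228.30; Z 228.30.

89.0 %

n(Q) = 757 / 228.30 = 3.316 mol
n(Z) = 93.9 / 228.30 = 0.4113 mol
selectivity = 3.316/(3.316+0.4113) × 100 = 88.97 %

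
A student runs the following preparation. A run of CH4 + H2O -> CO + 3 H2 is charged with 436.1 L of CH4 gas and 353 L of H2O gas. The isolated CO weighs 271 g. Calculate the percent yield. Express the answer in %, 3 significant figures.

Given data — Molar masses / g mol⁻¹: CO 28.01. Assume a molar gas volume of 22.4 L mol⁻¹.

n(CH4) = 436.1 / 22.4 = 19.47 mol
n(H2O) = 353.0 / 22.4 = 15.76 mol
n/ν for CH4 = 19.47/1 = 19.47
n/ν for H2O = 15.76/1 = 15.76
Smallest n/ν is H2O → limiting reagent.
theoretical n(CO) = (1/1) × 15.76 = 15.76 mol → 441.4 g
% yield = 271 / 441.4 × 100 = 61.40 %

61.4 %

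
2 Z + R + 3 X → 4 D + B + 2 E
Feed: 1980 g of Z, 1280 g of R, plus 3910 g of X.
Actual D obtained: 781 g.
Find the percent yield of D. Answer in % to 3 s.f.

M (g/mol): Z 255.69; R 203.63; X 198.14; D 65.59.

76.9 %

n(Z) = 1980 / 255.69 = 7.744 mol
n(R) = 1280 / 203.63 = 6.286 mol
n(X) = 3910 / 198.14 = 19.73 mol
n/ν for Z = 7.744/2 = 3.872
n/ν for R = 6.286/1 = 6.286
n/ν for X = 19.73/3 = 6.577
Smallest n/ν is Z → limiting reagent.
theoretical n(D) = (4/2) × 7.744 = 15.49 mol → 1016 g
% yield = 781 / 1016 × 100 = 76.87 %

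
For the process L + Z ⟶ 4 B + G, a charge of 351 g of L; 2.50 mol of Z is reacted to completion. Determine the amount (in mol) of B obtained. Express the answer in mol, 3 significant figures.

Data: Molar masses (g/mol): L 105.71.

10.0 mol

n(L) = 351.0 / 105.71 = 3.320 mol
n(Z) = 2.500 mol
n/ν for L = 3.320/1 = 3.320
n/ν for Z = 2.500/1 = 2.500
Smallest n/ν is Z → limiting reagent.
n(B) = (4/1) × 2.500 = 10.00 mol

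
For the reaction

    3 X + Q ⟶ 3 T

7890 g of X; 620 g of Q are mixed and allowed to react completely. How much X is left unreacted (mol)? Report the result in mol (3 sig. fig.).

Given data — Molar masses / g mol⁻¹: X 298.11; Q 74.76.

n(X) = 7890 / 298.11 = 26.47 mol
n(Q) = 620.0 / 74.76 = 8.293 mol
n/ν → X: 8.823, Q: 8.293; Q is limiting.
X consumed = (3/1) × 8.293 = 24.88 mol
X remaining = 26.47 − 24.88 = 1.590 mol

1.59 mol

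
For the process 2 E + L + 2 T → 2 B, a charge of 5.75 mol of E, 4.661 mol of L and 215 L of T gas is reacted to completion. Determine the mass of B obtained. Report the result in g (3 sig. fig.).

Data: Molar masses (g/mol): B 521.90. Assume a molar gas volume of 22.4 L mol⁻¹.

n(E) = 5.750 mol
n(L) = 4.661 mol
n(T) = 215.0 / 22.4 = 9.598 mol
n/ν → E: 2.875, L: 4.661, T: 4.799; E is limiting.
n(B) = (2/2) × 5.750 = 5.750 mol
mass = 5.750 × 521.90 = 3001 g

3000 g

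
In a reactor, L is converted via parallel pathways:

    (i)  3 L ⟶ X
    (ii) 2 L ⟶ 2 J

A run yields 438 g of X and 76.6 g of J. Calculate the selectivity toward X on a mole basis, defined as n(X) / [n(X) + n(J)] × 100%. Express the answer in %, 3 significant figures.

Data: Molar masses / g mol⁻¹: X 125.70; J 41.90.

65.6 %

n(X) = 438 / 125.70 = 3.484 mol
n(J) = 76.6 / 41.90 = 1.828 mol
selectivity = 3.484/(3.484+1.828) × 100 = 65.59 %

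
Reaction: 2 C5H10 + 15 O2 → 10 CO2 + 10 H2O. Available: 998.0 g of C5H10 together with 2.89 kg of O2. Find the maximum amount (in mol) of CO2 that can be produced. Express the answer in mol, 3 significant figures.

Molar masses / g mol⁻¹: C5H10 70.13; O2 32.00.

n(C5H10) = 998.0 / 70.13 = 14.23 mol
n(O2) = 2.890×1000 / 32.00 = 90.31 mol
n/ν for C5H10 = 14.23/2 = 7.115
n/ν for O2 = 90.31/15 = 6.021
Smallest n/ν is O2 → limiting reagent.
n(CO2) = (10/15) × 90.31 = 60.21 mol

60.2 mol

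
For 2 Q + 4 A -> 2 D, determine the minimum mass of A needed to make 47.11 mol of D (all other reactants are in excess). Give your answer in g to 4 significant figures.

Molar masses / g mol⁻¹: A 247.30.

23300 g

n(D) = 47.11 mol
n(A) = (4/2) × 47.11 = 94.22 mol
mass = 94.22 × 247.30 = 23300 g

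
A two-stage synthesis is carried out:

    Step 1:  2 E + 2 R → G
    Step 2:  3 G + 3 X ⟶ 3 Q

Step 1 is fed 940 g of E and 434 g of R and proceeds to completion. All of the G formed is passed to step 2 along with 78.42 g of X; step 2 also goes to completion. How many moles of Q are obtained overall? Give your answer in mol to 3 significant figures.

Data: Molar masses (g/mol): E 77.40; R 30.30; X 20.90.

Step 1:
n(E) = 940.0 / 77.40 = 12.14 mol
n(R) = 434.0 / 30.30 = 14.32 mol
n/ν for E = 12.14/2 = 6.070
n/ν for R = 14.32/2 = 7.160
Smallest n/ν is E → limiting reagent.
n(G) produced = (1/2) × 12.14 = 6.070 mol
Step 2:
n(G) available = 6.070 mol
n(X) = 78.42 / 20.90 = 3.752 mol
n/ν for G = 6.070/3 = 2.023
n/ν for X = 3.752/3 = 1.251
Smallest n/ν is X → limiting reagent.
n(Q) = (3/3) × 3.752 = 3.752 mol

3.75 mol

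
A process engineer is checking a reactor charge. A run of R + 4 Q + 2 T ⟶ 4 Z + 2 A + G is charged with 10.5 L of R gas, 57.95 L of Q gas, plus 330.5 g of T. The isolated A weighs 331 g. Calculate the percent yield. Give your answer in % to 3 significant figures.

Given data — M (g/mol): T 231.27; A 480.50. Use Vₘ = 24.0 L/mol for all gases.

n(R) = 10.50 / 24.0 = 0.4375 mol
n(Q) = 57.95 / 24.0 = 2.415 mol
n(T) = 330.5 / 231.27 = 1.429 mol
n/ν for R = 0.4375/1 = 0.4375
n/ν for Q = 2.415/4 = 0.6038
n/ν for T = 1.429/2 = 0.7145
Smallest n/ν is R → limiting reagent.
theoretical n(A) = (2/1) × 0.4375 = 0.8750 mol → 420.4 g
% yield = 331 / 420.4 × 100 = 78.73 %

78.7 %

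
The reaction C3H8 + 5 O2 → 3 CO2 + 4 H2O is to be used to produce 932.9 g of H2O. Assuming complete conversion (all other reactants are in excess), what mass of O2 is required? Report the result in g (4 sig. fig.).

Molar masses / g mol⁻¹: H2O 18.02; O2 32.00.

2071 g

n(H2O) = 932.9 / 18.02 = 51.77 mol
n(O2) = (5/4) × 51.77 = 64.71 mol
mass = 64.71 × 32.00 = 2071 g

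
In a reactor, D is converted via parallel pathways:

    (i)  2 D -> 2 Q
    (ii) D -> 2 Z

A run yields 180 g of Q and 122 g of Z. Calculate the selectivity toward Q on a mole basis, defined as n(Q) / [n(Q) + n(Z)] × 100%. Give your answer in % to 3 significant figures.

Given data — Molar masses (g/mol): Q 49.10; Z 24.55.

n(Q) = 180 / 49.10 = 3.666 mol
n(Z) = 122 / 24.55 = 4.969 mol
selectivity = 3.666/(3.666+4.969) × 100 = 42.46 %

42.5 %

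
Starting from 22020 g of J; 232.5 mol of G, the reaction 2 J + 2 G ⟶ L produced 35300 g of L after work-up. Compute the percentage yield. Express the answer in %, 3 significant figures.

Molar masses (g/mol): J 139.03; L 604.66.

73.7 %

n(J) = 22020 / 139.03 = 158.4 mol
n(G) = 232.5 mol
n/ν for J = 158.4/2 = 79.20
n/ν for G = 232.5/2 = 116.3
Smallest n/ν is J → limiting reagent.
theoretical n(L) = (1/2) × 158.4 = 79.20 mol → 47890 g
% yield = 35300 / 47890 × 100 = 73.71 %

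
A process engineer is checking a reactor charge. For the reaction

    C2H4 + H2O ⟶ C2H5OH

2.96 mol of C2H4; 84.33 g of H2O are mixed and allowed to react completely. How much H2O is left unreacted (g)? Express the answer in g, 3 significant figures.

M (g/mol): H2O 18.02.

n(C2H4) = 2.960 mol
n(H2O) = 84.33 / 18.02 = 4.680 mol
n/ν for C2H4 = 2.960/1 = 2.960
n/ν for H2O = 4.680/1 = 4.680
Smallest n/ν is C2H4 → limiting reagent.
H2O consumed = (1/1) × 2.960 = 2.960 mol
H2O remaining = 4.680 − 2.960 = 1.720 mol
mass = 1.720 × 18.02 = 30.99 g

31.0 g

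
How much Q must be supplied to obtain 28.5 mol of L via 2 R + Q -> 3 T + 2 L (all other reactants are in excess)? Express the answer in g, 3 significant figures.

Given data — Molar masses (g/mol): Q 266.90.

n(L) = 28.50 mol
n(Q) = (1/2) × 28.50 = 14.25 mol
mass = 14.25 × 266.90 = 3803 g

3800 g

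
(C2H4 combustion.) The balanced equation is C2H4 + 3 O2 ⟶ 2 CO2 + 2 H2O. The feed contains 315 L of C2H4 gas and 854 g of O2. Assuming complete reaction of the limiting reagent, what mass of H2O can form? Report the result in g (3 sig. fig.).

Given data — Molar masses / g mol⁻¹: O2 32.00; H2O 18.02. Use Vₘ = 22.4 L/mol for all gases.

321 g

n(C2H4) = 315.0 / 22.4 = 14.06 mol
n(O2) = 854.0 / 32.00 = 26.69 mol
n/ν for C2H4 = 14.06/1 = 14.06
n/ν for O2 = 26.69/3 = 8.897
Smallest n/ν is O2 → limiting reagent.
n(H2O) = (2/3) × 26.69 = 17.79 mol
mass = 17.79 × 18.02 = 320.6 g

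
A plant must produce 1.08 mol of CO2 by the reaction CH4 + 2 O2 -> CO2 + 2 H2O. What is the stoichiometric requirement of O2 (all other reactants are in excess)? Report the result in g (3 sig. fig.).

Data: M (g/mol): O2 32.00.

69.1 g

n(CO2) = 1.080 mol
n(O2) = (2/1) × 1.080 = 2.160 mol
mass = 2.160 × 32.00 = 69.12 g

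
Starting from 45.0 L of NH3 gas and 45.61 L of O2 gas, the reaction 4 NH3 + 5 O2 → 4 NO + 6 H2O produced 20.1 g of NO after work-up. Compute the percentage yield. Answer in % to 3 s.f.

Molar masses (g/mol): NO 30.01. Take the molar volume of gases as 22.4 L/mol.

41.1 %

n(NH3) = 45.00 / 22.4 = 2.009 mol
n(O2) = 45.61 / 22.4 = 2.036 mol
n/ν → NH3: 0.5023, O2: 0.4072; O2 is limiting.
theoretical n(NO) = (4/5) × 2.036 = 1.629 mol → 48.89 g
% yield = 20.1 / 48.89 × 100 = 41.11 %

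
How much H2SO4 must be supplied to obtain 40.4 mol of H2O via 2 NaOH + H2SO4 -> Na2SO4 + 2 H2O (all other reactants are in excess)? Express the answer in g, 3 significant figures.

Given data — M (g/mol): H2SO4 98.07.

n(H2O) = 40.40 mol
n(H2SO4) = (1/2) × 40.40 = 20.20 mol
mass = 20.20 × 98.07 = 1981 g

1980 g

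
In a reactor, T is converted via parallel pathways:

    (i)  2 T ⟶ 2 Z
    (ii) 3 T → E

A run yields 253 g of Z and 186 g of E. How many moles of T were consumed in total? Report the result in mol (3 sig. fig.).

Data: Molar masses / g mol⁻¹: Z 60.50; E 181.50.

7.26 mol

n(Z) = 253 / 60.50 = 4.182 mol
n(E) = 186 / 181.50 = 1.025 mol
n(T) via (i) = (2/2)×4.182 = 4.182 mol
n(T) via (ii) = (3/1)×1.025 = 3.075 mol
total n(T) = 4.182 + 3.075 = 7.257 mol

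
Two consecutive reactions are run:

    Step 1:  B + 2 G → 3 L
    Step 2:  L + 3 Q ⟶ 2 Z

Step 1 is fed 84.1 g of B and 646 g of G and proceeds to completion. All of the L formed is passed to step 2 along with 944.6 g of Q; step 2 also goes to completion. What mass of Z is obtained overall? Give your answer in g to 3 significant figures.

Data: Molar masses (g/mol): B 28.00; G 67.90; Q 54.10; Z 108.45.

1260 g

Step 1:
n(B) = 84.10 / 28.00 = 3.004 mol
n(G) = 646.0 / 67.90 = 9.514 mol
n/ν for B = 3.004/1 = 3.004
n/ν for G = 9.514/2 = 4.757
Smallest n/ν is B → limiting reagent.
n(L) produced = (3/1) × 3.004 = 9.012 mol
Step 2:
n(L) available = 9.012 mol
n(Q) = 944.6 / 54.10 = 17.46 mol
n/ν for L = 9.012/1 = 9.012
n/ν for Q = 17.46/3 = 5.820
Smallest n/ν is Q → limiting reagent.
n(Z) = (2/3) × 17.46 = 11.64 mol
mass = 11.64 × 108.45 = 1262 g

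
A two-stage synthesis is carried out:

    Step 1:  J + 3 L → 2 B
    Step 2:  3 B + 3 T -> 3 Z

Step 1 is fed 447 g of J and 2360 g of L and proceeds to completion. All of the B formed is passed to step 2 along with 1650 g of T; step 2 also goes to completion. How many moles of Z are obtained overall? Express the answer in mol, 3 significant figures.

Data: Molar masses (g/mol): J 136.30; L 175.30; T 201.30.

Step 1:
n(J) = 447.0 / 136.30 = 3.280 mol
n(L) = 2360 / 175.30 = 13.46 mol
n/ν for J = 3.280/1 = 3.280
n/ν for L = 13.46/3 = 4.487
Smallest n/ν is J → limiting reagent.
n(B) produced = (2/1) × 3.280 = 6.560 mol
Step 2:
n(B) available = 6.560 mol
n(T) = 1650 / 201.30 = 8.197 mol
n/ν for B = 6.560/3 = 2.187
n/ν for T = 8.197/3 = 2.732
Smallest n/ν is B → limiting reagent.
n(Z) = (3/3) × 6.560 = 6.560 mol

6.56 mol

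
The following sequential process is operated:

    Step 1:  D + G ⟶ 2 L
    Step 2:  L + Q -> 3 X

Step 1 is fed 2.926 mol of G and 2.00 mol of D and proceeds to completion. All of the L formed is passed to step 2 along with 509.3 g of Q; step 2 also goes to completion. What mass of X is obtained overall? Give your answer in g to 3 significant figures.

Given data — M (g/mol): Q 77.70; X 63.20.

758 g

Step 1:
n(G) = 2.926 mol
n(D) = 2.000 mol
n/ν for G = 2.926/1 = 2.926
n/ν for D = 2.000/1 = 2.000
Smallest n/ν is D → limiting reagent.
n(L) produced = (2/1) × 2.000 = 4.000 mol
Step 2:
n(L) available = 4.000 mol
n(Q) = 509.3 / 77.70 = 6.555 mol
n/ν for L = 4.000/1 = 4.000
n/ν for Q = 6.555/1 = 6.555
Smallest n/ν is L → limiting reagent.
n(X) = (3/1) × 4.000 = 12.00 mol
mass = 12.00 × 63.20 = 758.4 g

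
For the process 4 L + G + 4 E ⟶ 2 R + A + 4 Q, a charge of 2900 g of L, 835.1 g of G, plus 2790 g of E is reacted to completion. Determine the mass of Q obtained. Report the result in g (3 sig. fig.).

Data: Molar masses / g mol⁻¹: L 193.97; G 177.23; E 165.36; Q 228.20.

3410 g

n(L) = 2900 / 193.97 = 14.95 mol
n(G) = 835.1 / 177.23 = 4.712 mol
n(E) = 2790 / 165.36 = 16.87 mol
n/ν for L = 14.95/4 = 3.738
n/ν for G = 4.712/1 = 4.712
n/ν for E = 16.87/4 = 4.218
Smallest n/ν is L → limiting reagent.
n(Q) = (4/4) × 14.95 = 14.95 mol
mass = 14.95 × 228.20 = 3412 g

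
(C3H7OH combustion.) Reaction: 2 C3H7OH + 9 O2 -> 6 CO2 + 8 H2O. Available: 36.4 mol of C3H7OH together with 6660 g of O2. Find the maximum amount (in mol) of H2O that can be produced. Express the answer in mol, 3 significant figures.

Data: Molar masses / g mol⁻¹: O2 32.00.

n(C3H7OH) = 36.40 mol
n(O2) = 6660 / 32.00 = 208.1 mol
n/ν for C3H7OH = 36.40/2 = 18.20
n/ν for O2 = 208.1/9 = 23.12
Smallest n/ν is C3H7OH → limiting reagent.
n(H2O) = (8/2) × 36.40 = 145.6 mol

146 mol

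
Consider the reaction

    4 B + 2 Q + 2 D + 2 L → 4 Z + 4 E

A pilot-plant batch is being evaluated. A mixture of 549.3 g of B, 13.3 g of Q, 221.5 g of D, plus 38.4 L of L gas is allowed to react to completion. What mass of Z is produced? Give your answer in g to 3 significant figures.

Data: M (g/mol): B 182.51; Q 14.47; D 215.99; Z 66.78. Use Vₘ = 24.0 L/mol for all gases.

123 g

n(B) = 549.3 / 182.51 = 3.010 mol
n(Q) = 13.30 / 14.47 = 0.9191 mol
n(D) = 221.5 / 215.99 = 1.026 mol
n(L) = 38.40 / 24.0 = 1.600 mol
n/ν → B: 0.7525, Q: 0.4596, D: 0.5130, L: 0.8000; Q is limiting.
n(Z) = (4/2) × 0.9191 = 1.838 mol
mass = 1.838 × 66.78 = 122.7 g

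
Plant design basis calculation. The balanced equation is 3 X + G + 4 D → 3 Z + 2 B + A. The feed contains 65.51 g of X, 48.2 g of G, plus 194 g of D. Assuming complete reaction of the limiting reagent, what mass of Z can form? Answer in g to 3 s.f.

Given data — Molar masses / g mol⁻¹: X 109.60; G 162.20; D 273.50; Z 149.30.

79.4 g

n(X) = 65.51 / 109.60 = 0.5977 mol
n(G) = 48.20 / 162.20 = 0.2972 mol
n(D) = 194.0 / 273.50 = 0.7093 mol
n/ν → X: 0.1992, G: 0.2972, D: 0.1773; D is limiting.
n(Z) = (3/4) × 0.7093 = 0.5320 mol
mass = 0.5320 × 149.30 = 79.43 g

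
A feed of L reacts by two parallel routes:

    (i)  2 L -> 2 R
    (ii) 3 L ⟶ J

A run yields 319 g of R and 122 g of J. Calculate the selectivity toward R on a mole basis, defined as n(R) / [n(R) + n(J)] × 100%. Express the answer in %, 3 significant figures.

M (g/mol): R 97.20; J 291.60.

88.7 %

n(R) = 319 / 97.20 = 3.282 mol
n(J) = 122 / 291.60 = 0.4184 mol
selectivity = 3.282/(3.282+0.4184) × 100 = 88.69 %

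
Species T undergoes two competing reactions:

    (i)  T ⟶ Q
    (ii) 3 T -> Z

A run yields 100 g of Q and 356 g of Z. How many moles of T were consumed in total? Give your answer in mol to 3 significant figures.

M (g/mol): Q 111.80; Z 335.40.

n(Q) = 100 / 111.80 = 0.8945 mol
n(Z) = 356 / 335.40 = 1.061 mol
n(T) via (i) = (1/1)×0.8945 = 0.8945 mol
n(T) via (ii) = (3/1)×1.061 = 3.183 mol
total n(T) = 0.8945 + 3.183 = 4.078 mol

4.08 mol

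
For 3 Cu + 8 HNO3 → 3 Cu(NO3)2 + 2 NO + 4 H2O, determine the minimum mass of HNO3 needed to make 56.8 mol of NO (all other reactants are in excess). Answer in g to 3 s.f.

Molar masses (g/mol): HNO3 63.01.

14300 g

n(NO) = 56.80 mol
n(HNO3) = (8/2) × 56.80 = 227.2 mol
mass = 227.2 × 63.01 = 14320 g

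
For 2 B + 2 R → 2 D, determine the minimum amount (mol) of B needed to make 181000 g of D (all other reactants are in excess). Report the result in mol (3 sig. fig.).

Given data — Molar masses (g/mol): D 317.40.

n(D) = 181000 / 317.40 = 570.3 mol
n(B) = (2/2) × 570.3 = 570.3 mol

570 mol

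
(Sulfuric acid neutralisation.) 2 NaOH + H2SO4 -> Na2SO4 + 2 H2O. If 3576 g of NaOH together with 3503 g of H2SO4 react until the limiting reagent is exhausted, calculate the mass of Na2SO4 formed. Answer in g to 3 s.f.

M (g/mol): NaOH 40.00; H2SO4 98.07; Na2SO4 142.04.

5070 g

n(NaOH) = 3576 / 40.00 = 89.40 mol
n(H2SO4) = 3503 / 98.07 = 35.72 mol
n/ν for NaOH = 89.40/2 = 44.70
n/ν for H2SO4 = 35.72/1 = 35.72
Smallest n/ν is H2SO4 → limiting reagent.
n(Na2SO4) = (1/1) × 35.72 = 35.72 mol
mass = 35.72 × 142.04 = 5074 g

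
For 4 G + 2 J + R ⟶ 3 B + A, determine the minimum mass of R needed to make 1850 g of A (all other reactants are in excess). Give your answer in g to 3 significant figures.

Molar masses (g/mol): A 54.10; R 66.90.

2290 g

n(A) = 1850 / 54.10 = 34.20 mol
n(R) = (1/1) × 34.20 = 34.20 mol
mass = 34.20 × 66.90 = 2288 g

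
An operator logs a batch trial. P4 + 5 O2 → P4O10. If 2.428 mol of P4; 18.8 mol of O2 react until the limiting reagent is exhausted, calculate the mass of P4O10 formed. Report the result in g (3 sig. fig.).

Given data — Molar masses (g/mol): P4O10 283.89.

n(P4) = 2.428 mol
n(O2) = 18.80 mol
n/ν → P4: 2.428, O2: 3.760; P4 is limiting.
n(P4O10) = (1/1) × 2.428 = 2.428 mol
mass = 2.428 × 283.89 = 689.3 g

689 g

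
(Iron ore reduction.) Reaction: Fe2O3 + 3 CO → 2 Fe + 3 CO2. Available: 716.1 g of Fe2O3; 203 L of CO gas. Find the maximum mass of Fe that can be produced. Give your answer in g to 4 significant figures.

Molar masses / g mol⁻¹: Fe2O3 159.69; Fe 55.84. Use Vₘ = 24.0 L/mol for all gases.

n(Fe2O3) = 716.1 / 159.69 = 4.484 mol
n(CO) = 203.0 / 24.0 = 8.458 mol
n/ν for Fe2O3 = 4.484/1 = 4.484
n/ν for CO = 8.458/3 = 2.819
Smallest n/ν is CO → limiting reagent.
n(Fe) = (2/3) × 8.458 = 5.639 mol
mass = 5.639 × 55.84 = 314.9 g

314.9 g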